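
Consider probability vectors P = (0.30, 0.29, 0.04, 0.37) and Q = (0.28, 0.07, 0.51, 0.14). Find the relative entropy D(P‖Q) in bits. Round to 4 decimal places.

D(P‖Q) = Σ p·log₂(p/q).
  0.30·log₂(0.30/0.28) = 0.02986
  0.29·log₂(0.29/0.07) = 0.59468
  0.04·log₂(0.04/0.51) = -0.14690
  0.37·log₂(0.37/0.14) = 0.51878
D(P‖Q) = 0.9964 bits.

0.9964 bits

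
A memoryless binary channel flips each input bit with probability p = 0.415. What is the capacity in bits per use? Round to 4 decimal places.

Binary symmetric channel: C = 1 − h₂(ε) where h₂ is the binary entropy function.
h₂(0.415) = −0.415·log₂0.415 − 0.585·log₂0.585 = 0.9791.
C = 1 − 0.9791 = 0.0209 bits per channel use.

0.0209 bits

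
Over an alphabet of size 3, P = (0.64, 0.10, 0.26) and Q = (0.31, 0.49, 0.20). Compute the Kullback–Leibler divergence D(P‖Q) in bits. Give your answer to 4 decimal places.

0.5384 bits

D(P‖Q) = Σ p·log₂(p/q).
  0.64·log₂(0.64/0.31) = 0.66931
  0.10·log₂(0.10/0.49) = -0.22928
  0.26·log₂(0.26/0.20) = 0.09841
D(P‖Q) = 0.5384 bits.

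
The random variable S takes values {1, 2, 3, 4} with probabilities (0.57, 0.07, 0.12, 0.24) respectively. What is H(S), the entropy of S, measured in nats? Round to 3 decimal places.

H(S) = −Σ p·ln p.
  −(0.57)·ln(0.57) = 0.3204
  −(0.07)·ln(0.07) = 0.1861
  −(0.12)·ln(0.12) = 0.2544
  −(0.24)·ln(0.24) = 0.3425
Sum: 0.3204 + 0.1861 + 0.2544 + 0.3425 = 1.103 nats.

1.103 nats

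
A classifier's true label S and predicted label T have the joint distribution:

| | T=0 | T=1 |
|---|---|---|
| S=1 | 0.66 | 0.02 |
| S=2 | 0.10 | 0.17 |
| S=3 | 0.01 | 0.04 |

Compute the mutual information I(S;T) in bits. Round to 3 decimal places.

0.355 bits

Marginals: p(S) = (0.6800, 0.2700, 0.0500), p(T) = (0.7700, 0.2300).
I(S;T) = Σ p(x,y)·log₂[p(x,y)/(p(x)p(y))].
  (1,0): 0.66·log₂(1.2605) = 0.2204
  (1,1): 0.02·log₂(0.1279) = -0.0593
  (2,0): 0.10·log₂(0.4810) = -0.1056
  (2,1): 0.17·log₂(2.7375) = 0.2470
  (3,0): 0.01·log₂(0.2597) = -0.0194
  (3,1): 0.04·log₂(3.4783) = 0.0719
Sum = 0.355 bits.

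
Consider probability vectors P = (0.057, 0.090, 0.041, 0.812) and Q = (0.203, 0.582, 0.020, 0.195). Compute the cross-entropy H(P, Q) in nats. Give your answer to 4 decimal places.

1.6274 nats

H(P,Q) = −Σ p·ln q.
  −0.057·ln(0.203) = 0.09089
  −0.090·ln(0.582) = 0.04872
  −0.041·ln(0.020) = 0.16039
  −0.812·ln(0.195) = 1.32742
H(P,Q) = 1.6274 nats.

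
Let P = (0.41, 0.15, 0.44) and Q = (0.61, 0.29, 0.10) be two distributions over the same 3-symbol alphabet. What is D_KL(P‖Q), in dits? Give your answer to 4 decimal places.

0.1694 dits

D(P‖Q) = Σ p·log₁₀(p/q).
  0.41·log₁₀(0.41/0.61) = -0.07074
  0.15·log₁₀(0.15/0.29) = -0.04295
  0.44·log₁₀(0.44/0.10) = 0.28312
D(P‖Q) = 0.1694 dits.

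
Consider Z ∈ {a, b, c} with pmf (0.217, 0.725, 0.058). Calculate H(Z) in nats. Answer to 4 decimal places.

0.7298 nats

H(Z) = −Σ p·ln p.
  −(0.217)·ln(0.217) = 0.33155
  −(0.725)·ln(0.725) = 0.23315
  −(0.058)·ln(0.058) = 0.16514
Sum: 0.33155 + 0.23315 + 0.16514 = 0.7298 nats.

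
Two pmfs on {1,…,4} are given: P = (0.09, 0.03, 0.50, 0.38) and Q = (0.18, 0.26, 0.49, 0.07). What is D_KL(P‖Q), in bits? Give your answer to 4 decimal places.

D(P‖Q) = Σ p·log₂(p/q).
  0.09·log₂(0.09/0.18) = -0.09000
  0.03·log₂(0.03/0.26) = -0.09346
  0.50·log₂(0.50/0.49) = 0.01457
  0.38·log₂(0.38/0.07) = 0.92742
D(P‖Q) = 0.7585 bits.

0.7585 bits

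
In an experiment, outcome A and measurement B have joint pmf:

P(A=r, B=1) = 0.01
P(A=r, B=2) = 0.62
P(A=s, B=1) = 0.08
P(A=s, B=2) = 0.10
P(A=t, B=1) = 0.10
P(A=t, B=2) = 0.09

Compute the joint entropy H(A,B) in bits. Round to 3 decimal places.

H(A,B) = −Σ p(x,y)·log₂ p(x,y) over all 6 cells.
  cell (r,1): −0.01·log₂0.01 = 0.0664
  cell (r,2): −0.62·log₂0.62 = 0.4276
  cell (s,1): −0.08·log₂0.08 = 0.2915
  cell (s,2): −0.10·log₂0.10 = 0.3322
  cell (t,1): −0.10·log₂0.10 = 0.3322
  cell (t,2): −0.09·log₂0.09 = 0.3127
Sum = 1.763 bits.

1.763 bits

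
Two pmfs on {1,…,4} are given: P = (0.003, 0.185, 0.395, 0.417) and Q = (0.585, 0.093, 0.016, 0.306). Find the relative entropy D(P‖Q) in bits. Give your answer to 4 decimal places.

D(P‖Q) = Σ p·log₂(p/q).
  0.003·log₂(0.003/0.585) = -0.02282
  0.185·log₂(0.185/0.093) = 0.18356
  0.395·log₂(0.395/0.016) = 1.82715
  0.417·log₂(0.417/0.306) = 0.18620
D(P‖Q) = 2.1741 bits.

2.1741 bits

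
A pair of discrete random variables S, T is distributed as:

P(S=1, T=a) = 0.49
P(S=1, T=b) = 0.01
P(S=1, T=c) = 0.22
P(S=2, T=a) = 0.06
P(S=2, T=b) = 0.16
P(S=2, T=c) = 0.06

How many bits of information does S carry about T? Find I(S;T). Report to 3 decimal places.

Marginals: p(S) = (0.7200, 0.2800), p(T) = (0.5500, 0.1700, 0.2800).
I(S;T) = Σ p(x,y)·log₂[p(x,y)/(p(x)p(y))].
  (1,a): 0.49·log₂(1.2374) = 0.1506
  (1,b): 0.01·log₂(0.0817) = -0.0361
  (1,c): 0.22·log₂(1.0913) = 0.0277
  (2,a): 0.06·log₂(0.3896) = -0.0816
  (2,b): 0.16·log₂(3.3613) = 0.2798
  (2,c): 0.06·log₂(0.7653) = -0.0232
Sum = 0.317 bits.

0.317 bits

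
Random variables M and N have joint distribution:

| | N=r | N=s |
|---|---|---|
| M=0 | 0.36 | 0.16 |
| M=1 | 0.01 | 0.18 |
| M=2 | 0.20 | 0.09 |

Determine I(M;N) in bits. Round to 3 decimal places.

0.207 bits

Marginals: p(M) = (0.5200, 0.1900, 0.2900), p(N) = (0.5700, 0.4300).
I(M;N) = Σ p(x,y)·log₂[p(x,y)/(p(x)p(y))].
  (0,r): 0.36·log₂(1.2146) = 0.1010
  (0,s): 0.16·log₂(0.7156) = -0.0773
  (1,r): 0.01·log₂(0.0923) = -0.0344
  (1,s): 0.18·log₂(2.2032) = 0.2051
  (2,r): 0.20·log₂(1.2099) = 0.0550
  (2,s): 0.09·log₂(0.7217) = -0.0423
Sum = 0.207 bits.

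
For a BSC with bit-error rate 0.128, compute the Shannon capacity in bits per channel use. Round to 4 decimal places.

0.4481 bits

Binary symmetric channel: C = 1 − h₂(ε) where h₂ is the binary entropy function.
h₂(0.128) = −0.128·log₂0.128 − 0.872·log₂0.872 = 0.5519.
C = 1 − 0.5519 = 0.4481 bits per channel use.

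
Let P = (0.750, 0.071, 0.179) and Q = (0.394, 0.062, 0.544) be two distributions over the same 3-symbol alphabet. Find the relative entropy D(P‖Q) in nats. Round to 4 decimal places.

D(P‖Q) = Σ p·ln(p/q).
  0.750·ln(0.750/0.394) = 0.48279
  0.071·ln(0.071/0.062) = 0.00962
  0.179·ln(0.179/0.544) = -0.19897
D(P‖Q) = 0.2934 nats.

0.2934 nats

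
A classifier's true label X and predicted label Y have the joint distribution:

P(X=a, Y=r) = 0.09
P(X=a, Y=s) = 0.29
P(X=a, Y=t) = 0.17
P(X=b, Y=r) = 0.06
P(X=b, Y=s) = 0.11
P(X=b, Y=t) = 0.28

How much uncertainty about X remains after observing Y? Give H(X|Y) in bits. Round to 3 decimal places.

Marginals: p(X) = (0.5500, 0.4500), p(Y) = (0.1500, 0.4000, 0.4500).
H(X|Y) = Σ p(Y) · H(X|Y=·).
  Y=r: p=0.1500, H(X|Y=r) = 0.9710
  Y=s: p=0.4000, H(X|Y=s) = 0.8485
  Y=t: p=0.4500, H(X|Y=t) = 0.9565
Weighted sum = 0.915 bits.

0.915 bits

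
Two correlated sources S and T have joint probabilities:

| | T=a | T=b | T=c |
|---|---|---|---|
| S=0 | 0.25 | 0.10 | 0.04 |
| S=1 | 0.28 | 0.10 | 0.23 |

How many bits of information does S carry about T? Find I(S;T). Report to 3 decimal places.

0.073 bits

Marginals: p(S) = (0.3900, 0.6100), p(T) = (0.5300, 0.2000, 0.2700).
I(S;T) = H(S) + H(T) − H(S,T).
H(S) = 0.9648, H(T) = 1.4599, H(S,T) = 2.3520.
I(S;T) = 0.9648 + 1.4599 − 2.3520 = 0.073 bits.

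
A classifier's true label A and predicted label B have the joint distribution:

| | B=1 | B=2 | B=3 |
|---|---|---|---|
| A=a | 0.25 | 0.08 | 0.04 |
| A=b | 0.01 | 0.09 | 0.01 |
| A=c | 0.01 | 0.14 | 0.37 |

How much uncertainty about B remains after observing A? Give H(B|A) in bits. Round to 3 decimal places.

1.045 bits

Marginals: p(A) = (0.3700, 0.1100, 0.5200), p(B) = (0.2700, 0.3100, 0.4200).
H(B|A) = Σ p(A) · H(B|A=·).
  A=a: p=0.3700, H(B|A=a) = 1.2068
  A=b: p=0.1100, H(B|A=b) = 0.8659
  A=c: p=0.5200, H(B|A=c) = 0.9687
Weighted sum = 1.045 bits.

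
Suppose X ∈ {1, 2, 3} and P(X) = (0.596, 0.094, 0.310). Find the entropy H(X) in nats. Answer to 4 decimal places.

H(X) = −Σ p·ln p.
  −(0.596)·ln(0.596) = 0.30844
  −(0.094)·ln(0.094) = 0.22226
  −(0.310)·ln(0.310) = 0.36307
Sum: 0.30844 + 0.22226 + 0.36307 = 0.8938 nats.

0.8938 nats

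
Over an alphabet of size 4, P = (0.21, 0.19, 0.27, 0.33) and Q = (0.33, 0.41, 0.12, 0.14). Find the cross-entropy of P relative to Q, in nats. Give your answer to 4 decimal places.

H(P,Q) = −Σ p·ln q.
  −0.21·ln(0.33) = 0.23282
  −0.19·ln(0.41) = 0.16940
  −0.27·ln(0.12) = 0.57247
  −0.33·ln(0.14) = 0.64882
H(P,Q) = 1.6235 nats.

1.6235 nats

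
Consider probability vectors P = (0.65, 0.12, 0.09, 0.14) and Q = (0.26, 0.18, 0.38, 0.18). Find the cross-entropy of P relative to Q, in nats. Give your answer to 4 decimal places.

H(P,Q) = −Σ p·ln q.
  −0.65·ln(0.26) = 0.87560
  −0.12·ln(0.18) = 0.20578
  −0.09·ln(0.38) = 0.08708
  −0.14·ln(0.18) = 0.24007
H(P,Q) = 1.4085 nats.

1.4085 nats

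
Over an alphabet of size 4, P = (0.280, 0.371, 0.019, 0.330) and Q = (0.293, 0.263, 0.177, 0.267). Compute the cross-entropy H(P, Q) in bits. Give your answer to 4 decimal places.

1.8869 bits

H(P,Q) = −Σ p·log₂ q.
  −0.280·log₂(0.293) = 0.49589
  −0.371·log₂(0.263) = 0.71487
  −0.019·log₂(0.177) = 0.04747
  −0.330·log₂(0.267) = 0.62868
H(P,Q) = 1.8869 bits.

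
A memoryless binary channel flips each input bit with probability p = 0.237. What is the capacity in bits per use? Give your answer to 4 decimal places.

Binary symmetric channel: C = 1 − h₂(ε) where h₂ is the binary entropy function.
h₂(0.237) = −0.237·log₂0.237 − 0.763·log₂0.763 = 0.7900.
C = 1 − 0.7900 = 0.2100 bits per channel use.

0.2100 bits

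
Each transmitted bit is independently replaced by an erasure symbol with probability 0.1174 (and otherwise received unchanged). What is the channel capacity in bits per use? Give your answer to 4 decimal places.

0.8826 bits

Binary erasure channel: capacity C = 1 − ε.
C = 1 − 0.1174 = 0.8826 bits per channel use.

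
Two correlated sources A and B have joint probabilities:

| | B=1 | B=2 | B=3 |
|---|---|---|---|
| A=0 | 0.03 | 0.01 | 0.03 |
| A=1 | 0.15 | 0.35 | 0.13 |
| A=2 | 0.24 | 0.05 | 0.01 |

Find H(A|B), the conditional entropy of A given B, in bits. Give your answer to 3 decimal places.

0.982 bits

Chain rule: H(A|B) = H(A,B) − H(B).
Marginals: p(A) = (0.0700, 0.6300, 0.3000), p(B) = (0.4200, 0.4100, 0.1700).
H(A,B) = 2.4699 bits; H(B) = 1.4876 bits.
H(A|B) = 2.4699 − 1.4876 = 0.982 bits.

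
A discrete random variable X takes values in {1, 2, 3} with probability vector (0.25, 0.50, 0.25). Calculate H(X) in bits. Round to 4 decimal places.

1.5000 bits

H(X) = −Σ p·log₂ p.
  −(0.25)·log₂(0.25) = 0.50000
  −(0.50)·log₂(0.50) = 0.50000
  −(0.25)·log₂(0.25) = 0.50000
Sum: 0.50000 + 0.50000 + 0.50000 = 1.5000 bits.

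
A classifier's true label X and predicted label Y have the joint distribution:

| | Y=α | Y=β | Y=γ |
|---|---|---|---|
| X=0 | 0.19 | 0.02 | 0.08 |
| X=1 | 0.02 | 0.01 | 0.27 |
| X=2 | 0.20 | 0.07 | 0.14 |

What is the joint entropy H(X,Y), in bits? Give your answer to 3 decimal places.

H(X,Y) = −Σ p(x,y)·log₂ p(x,y) over all 9 cells.
  cell (0,α): −0.19·log₂0.19 = 0.4552
  cell (0,β): −0.02·log₂0.02 = 0.1129
  cell (0,γ): −0.08·log₂0.08 = 0.2915
  cell (1,α): −0.02·log₂0.02 = 0.1129
  cell (1,β): −0.01·log₂0.01 = 0.0664
  cell (1,γ): −0.27·log₂0.27 = 0.5100
  cell (2,α): −0.20·log₂0.20 = 0.4644
  cell (2,β): −0.07·log₂0.07 = 0.2686
  cell (2,γ): −0.14·log₂0.14 = 0.3971
Sum = 2.679 bits.

2.679 bits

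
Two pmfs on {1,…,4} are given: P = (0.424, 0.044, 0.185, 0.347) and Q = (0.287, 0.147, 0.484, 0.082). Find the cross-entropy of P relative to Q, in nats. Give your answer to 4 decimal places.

1.6157 nats

H(P,Q) = −Σ p·ln q.
  −0.424·ln(0.287) = 0.52927
  −0.044·ln(0.147) = 0.08436
  −0.185·ln(0.484) = 0.13425
  −0.347·ln(0.082) = 0.86786
H(P,Q) = 1.6157 nats.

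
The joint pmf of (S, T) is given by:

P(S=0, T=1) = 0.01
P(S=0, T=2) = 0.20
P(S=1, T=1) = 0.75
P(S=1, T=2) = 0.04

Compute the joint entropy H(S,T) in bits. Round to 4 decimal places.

H(S,T) = −Σ p(x,y)·log₂ p(x,y) over all 4 cells.
  cell (0,1): −0.01·log₂0.01 = 0.06644
  cell (0,2): −0.20·log₂0.20 = 0.46439
  cell (1,1): −0.75·log₂0.75 = 0.31128
  cell (1,2): −0.04·log₂0.04 = 0.18575
Sum = 1.0279 bits.

1.0279 bits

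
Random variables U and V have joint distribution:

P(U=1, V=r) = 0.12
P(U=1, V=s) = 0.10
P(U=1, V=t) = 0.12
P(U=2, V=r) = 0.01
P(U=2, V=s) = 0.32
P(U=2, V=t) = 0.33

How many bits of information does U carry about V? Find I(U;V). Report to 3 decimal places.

Marginals: p(U) = (0.3400, 0.6600), p(V) = (0.1300, 0.4200, 0.4500).
I(U;V) = Σ p(x,y)·log₂[p(x,y)/(p(x)p(y))].
  (1,r): 0.12·log₂(2.7149) = 0.1729
  (1,s): 0.10·log₂(0.7003) = -0.0514
  (1,t): 0.12·log₂(0.7843) = -0.0421
  (2,r): 0.01·log₂(0.1166) = -0.0310
  (2,s): 0.32·log₂(1.1544) = 0.0663
  (2,t): 0.33·log₂(1.1111) = 0.0502
Sum = 0.165 bits.

0.165 bits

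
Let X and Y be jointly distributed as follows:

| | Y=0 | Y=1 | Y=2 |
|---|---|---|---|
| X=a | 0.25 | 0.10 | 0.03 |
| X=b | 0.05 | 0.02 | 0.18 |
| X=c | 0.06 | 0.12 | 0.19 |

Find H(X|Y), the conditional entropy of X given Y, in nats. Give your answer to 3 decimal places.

0.881 nats

Marginals: p(X) = (0.3800, 0.2500, 0.3700), p(Y) = (0.3600, 0.2400, 0.4000).
H(X|Y) = Σ p(Y) · H(X|Y=·).
  Y=0: p=0.3600, H(X|Y=0) = 0.8260
  Y=1: p=0.2400, H(X|Y=1) = 0.9184
  Y=2: p=0.4000, H(X|Y=2) = 0.9072
Weighted sum = 0.881 nats.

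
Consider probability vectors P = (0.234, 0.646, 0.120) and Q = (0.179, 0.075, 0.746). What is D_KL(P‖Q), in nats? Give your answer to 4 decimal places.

D(P‖Q) = Σ p·ln(p/q).
  0.234·ln(0.234/0.179) = 0.06270
  0.646·ln(0.646/0.075) = 1.39104
  0.120·ln(0.120/0.746) = -0.21927
D(P‖Q) = 1.2345 nats.

1.2345 nats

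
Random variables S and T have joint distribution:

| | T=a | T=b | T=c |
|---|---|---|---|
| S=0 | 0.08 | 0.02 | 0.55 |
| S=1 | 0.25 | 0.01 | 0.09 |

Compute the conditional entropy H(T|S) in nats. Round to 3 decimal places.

0.571 nats

Chain rule: H(T|S) = H(S,T) − H(S).
Marginals: p(S) = (0.6500, 0.3500), p(T) = (0.3300, 0.0300, 0.6400).
H(S,T) = 1.2184 nats; H(S) = 0.6474 nats.
H(T|S) = 1.2184 − 0.6474 = 0.571 nats.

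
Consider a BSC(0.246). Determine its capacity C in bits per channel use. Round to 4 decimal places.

0.1951 bits

Binary symmetric channel: C = 1 − h₂(ε) where h₂ is the binary entropy function.
h₂(0.246) = −0.246·log₂0.246 − 0.754·log₂0.754 = 0.8049.
C = 1 − 0.8049 = 0.1951 bits per channel use.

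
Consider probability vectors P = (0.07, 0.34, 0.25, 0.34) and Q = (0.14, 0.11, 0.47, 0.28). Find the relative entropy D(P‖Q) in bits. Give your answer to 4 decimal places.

0.3511 bits

D(P‖Q) = Σ p·log₂(p/q).
  0.07·log₂(0.07/0.14) = -0.07000
  0.34·log₂(0.34/0.11) = 0.55353
  0.25·log₂(0.25/0.47) = -0.22768
  0.34·log₂(0.34/0.28) = 0.09524
D(P‖Q) = 0.3511 bits.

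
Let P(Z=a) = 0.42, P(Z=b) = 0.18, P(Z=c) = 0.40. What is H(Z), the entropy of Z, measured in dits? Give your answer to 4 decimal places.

H(Z) = −Σ p·log₁₀ p.
  −(0.42)·log₁₀(0.42) = 0.15824
  −(0.18)·log₁₀(0.18) = 0.13405
  −(0.40)·log₁₀(0.40) = 0.15918
Sum: 0.15824 + 0.13405 + 0.15918 = 0.4515 dits.

0.4515 dits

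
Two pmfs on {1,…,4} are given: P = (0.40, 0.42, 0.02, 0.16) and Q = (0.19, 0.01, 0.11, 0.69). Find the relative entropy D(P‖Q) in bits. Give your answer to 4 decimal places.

D(P‖Q) = Σ p·log₂(p/q).
  0.40·log₂(0.40/0.19) = 0.42960
  0.42·log₂(0.42/0.01) = 2.26477
  0.02·log₂(0.02/0.11) = -0.04919
  0.16·log₂(0.16/0.69) = -0.33736
D(P‖Q) = 2.3078 bits.

2.3078 bits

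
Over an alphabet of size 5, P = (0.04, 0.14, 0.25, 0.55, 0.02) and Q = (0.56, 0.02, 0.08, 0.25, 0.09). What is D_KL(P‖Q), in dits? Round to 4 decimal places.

D(P‖Q) = Σ p·log₁₀(p/q).
  0.04·log₁₀(0.04/0.56) = -0.04585
  0.14·log₁₀(0.14/0.02) = 0.11831
  0.25·log₁₀(0.25/0.08) = 0.12371
  0.55·log₁₀(0.55/0.25) = 0.18833
  0.02·log₁₀(0.02/0.09) = -0.01306
D(P‖Q) = 0.3714 dits.

0.3714 dits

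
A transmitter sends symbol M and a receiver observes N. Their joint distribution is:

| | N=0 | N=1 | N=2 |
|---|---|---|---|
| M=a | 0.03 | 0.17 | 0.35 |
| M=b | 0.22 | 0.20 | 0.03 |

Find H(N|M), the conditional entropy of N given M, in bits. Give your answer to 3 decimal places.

Marginals: p(M) = (0.5500, 0.4500), p(N) = (0.2500, 0.3700, 0.3800).
H(N|M) = Σ p(M) · H(N|M=·).
  M=a: p=0.5500, H(N|M=a) = 1.1674
  M=b: p=0.4500, H(N|M=b) = 1.2852
Weighted sum = 1.220 bits.

1.220 bits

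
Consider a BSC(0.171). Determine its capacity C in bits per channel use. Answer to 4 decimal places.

0.3400 bits

Binary symmetric channel: C = 1 − h₂(ε) where h₂ is the binary entropy function.
h₂(0.171) = −0.171·log₂0.171 − 0.829·log₂0.829 = 0.6600.
C = 1 − 0.6600 = 0.3400 bits per channel use.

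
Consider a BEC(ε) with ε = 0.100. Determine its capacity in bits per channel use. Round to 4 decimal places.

0.9000 bits

Binary erasure channel: capacity C = 1 − ε.
C = 1 − 0.100 = 0.9000 bits per channel use.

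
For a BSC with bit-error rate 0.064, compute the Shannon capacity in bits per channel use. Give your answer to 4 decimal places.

0.6569 bits

Binary symmetric channel: C = 1 − h₂(ε) where h₂ is the binary entropy function.
h₂(0.064) = −0.064·log₂0.064 − 0.936·log₂0.936 = 0.3431.
C = 1 − 0.3431 = 0.6569 bits per channel use.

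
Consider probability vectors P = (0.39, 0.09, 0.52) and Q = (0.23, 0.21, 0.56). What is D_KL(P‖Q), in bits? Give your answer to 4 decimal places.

D(P‖Q) = Σ p·log₂(p/q).
  0.39·log₂(0.39/0.23) = 0.29712
  0.09·log₂(0.09/0.21) = -0.11002
  0.52·log₂(0.52/0.56) = -0.05560
D(P‖Q) = 0.1315 bits.

0.1315 bits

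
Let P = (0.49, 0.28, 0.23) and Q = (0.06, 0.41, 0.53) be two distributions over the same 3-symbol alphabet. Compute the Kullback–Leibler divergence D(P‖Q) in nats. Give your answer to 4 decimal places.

0.7302 nats

D(P‖Q) = Σ p·ln(p/q).
  0.49·ln(0.49/0.06) = 1.02903
  0.28·ln(0.28/0.41) = -0.10678
  0.23·ln(0.23/0.53) = -0.19200
D(P‖Q) = 0.7302 nats.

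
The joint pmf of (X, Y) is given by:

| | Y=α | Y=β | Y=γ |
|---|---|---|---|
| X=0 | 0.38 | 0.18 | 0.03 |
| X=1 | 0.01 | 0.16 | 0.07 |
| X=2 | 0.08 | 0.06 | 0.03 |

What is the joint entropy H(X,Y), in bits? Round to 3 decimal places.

2.572 bits

H(X,Y) = −Σ p(x,y)·log₂ p(x,y) over all 9 cells.
  cell (0,α): −0.38·log₂0.38 = 0.5305
  cell (0,β): −0.18·log₂0.18 = 0.4453
  cell (0,γ): −0.03·log₂0.03 = 0.1518
  cell (1,α): −0.01·log₂0.01 = 0.0664
  cell (1,β): −0.16·log₂0.16 = 0.4230
  cell (1,γ): −0.07·log₂0.07 = 0.2686
  cell (2,α): −0.08·log₂0.08 = 0.2915
  cell (2,β): −0.06·log₂0.06 = 0.2435
  cell (2,γ): −0.03·log₂0.03 = 0.1518
Sum = 2.572 bits.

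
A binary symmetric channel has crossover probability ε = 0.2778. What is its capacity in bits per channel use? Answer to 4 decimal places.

0.1476 bits

Binary symmetric channel: C = 1 − h₂(ε) where h₂ is the binary entropy function.
h₂(0.2778) = −0.2778·log₂0.2778 − 0.7222·log₂0.7222 = 0.8524.
C = 1 − 0.8524 = 0.1476 bits per channel use.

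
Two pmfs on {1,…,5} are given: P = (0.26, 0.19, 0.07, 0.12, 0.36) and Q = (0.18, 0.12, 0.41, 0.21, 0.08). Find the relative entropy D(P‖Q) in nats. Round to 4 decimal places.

D(P‖Q) = Σ p·ln(p/q).
  0.26·ln(0.26/0.18) = 0.09561
  0.19·ln(0.19/0.12) = 0.08731
  0.07·ln(0.07/0.41) = -0.12374
  0.12·ln(0.12/0.21) = -0.06715
  0.36·ln(0.36/0.08) = 0.54147
D(P‖Q) = 0.5335 nats.

0.5335 nats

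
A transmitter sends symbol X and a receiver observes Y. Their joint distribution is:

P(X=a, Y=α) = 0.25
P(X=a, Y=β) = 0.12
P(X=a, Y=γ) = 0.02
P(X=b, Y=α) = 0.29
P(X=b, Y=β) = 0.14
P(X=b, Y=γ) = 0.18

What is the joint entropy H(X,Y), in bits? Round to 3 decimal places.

2.340 bits

H(X,Y) = −Σ p(x,y)·log₂ p(x,y) over all 6 cells.
  cell (a,α): −0.25·log₂0.25 = 0.5000
  cell (a,β): −0.12·log₂0.12 = 0.3671
  cell (a,γ): −0.02·log₂0.02 = 0.1129
  cell (b,α): −0.29·log₂0.29 = 0.5179
  cell (b,β): −0.14·log₂0.14 = 0.3971
  cell (b,γ): −0.18·log₂0.18 = 0.4453
Sum = 2.340 bits.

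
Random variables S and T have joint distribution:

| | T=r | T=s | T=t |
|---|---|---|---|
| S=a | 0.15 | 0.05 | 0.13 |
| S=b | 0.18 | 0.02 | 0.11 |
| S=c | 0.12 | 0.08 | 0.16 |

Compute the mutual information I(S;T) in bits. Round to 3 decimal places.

Marginals: p(S) = (0.3300, 0.3100, 0.3600), p(T) = (0.4500, 0.1500, 0.4000).
I(S;T) = H(S) + H(T) − H(S,T).
H(S) = 1.5822, H(T) = 1.4577, H(S,T) = 2.9993.
I(S;T) = 1.5822 + 1.4577 − 2.9993 = 0.041 bits.

0.041 bits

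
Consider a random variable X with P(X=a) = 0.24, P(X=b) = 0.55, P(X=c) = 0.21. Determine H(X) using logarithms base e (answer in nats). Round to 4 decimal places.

H(X) = −Σ p·ln p.
  −(0.24)·ln(0.24) = 0.34251
  −(0.55)·ln(0.55) = 0.32881
  −(0.21)·ln(0.21) = 0.32774
Sum: 0.34251 + 0.32881 + 0.32774 = 0.9991 nats.

0.9991 nats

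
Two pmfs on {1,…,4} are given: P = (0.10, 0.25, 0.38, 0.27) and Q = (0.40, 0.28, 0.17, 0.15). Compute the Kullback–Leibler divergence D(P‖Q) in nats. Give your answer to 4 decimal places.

D(P‖Q) = Σ p·ln(p/q).
  0.10·ln(0.10/0.40) = -0.13863
  0.25·ln(0.25/0.28) = -0.02833
  0.38·ln(0.38/0.17) = 0.30566
  0.27·ln(0.27/0.15) = 0.15870
D(P‖Q) = 0.2974 nats.

0.2974 nats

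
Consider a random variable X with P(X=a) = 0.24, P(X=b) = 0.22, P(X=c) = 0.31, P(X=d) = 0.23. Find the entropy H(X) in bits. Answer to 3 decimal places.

H(X) = −Σ p·log₂ p.
  −(0.24)·log₂(0.24) = 0.4941
  −(0.22)·log₂(0.22) = 0.4806
  −(0.31)·log₂(0.31) = 0.5238
  −(0.23)·log₂(0.23) = 0.4877
Sum: 0.4941 + 0.4806 + 0.5238 + 0.4877 = 1.986 bits.

1.986 bits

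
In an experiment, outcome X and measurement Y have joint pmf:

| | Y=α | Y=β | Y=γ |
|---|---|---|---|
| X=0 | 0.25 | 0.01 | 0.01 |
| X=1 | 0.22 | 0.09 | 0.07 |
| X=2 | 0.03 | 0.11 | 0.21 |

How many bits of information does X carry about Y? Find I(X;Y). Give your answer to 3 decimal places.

0.392 bits

Marginals: p(X) = (0.2700, 0.3800, 0.3500), p(Y) = (0.5000, 0.2100, 0.2900).
I(X;Y) = Σ p(x,y)·log₂[p(x,y)/(p(x)p(y))].
  (0,α): 0.25·log₂(1.8519) = 0.2222
  (0,β): 0.01·log₂(0.1764) = -0.0250
  (0,γ): 0.01·log₂(0.1277) = -0.0297
  (1,α): 0.22·log₂(1.1579) = 0.0465
  (1,β): 0.09·log₂(1.1278) = 0.0156
  (1,γ): 0.07·log₂(0.6352) = -0.0458
  (2,α): 0.03·log₂(0.1714) = -0.0763
  (2,β): 0.11·log₂(1.4966) = 0.0640
  (2,γ): 0.21·log₂(2.0690) = 0.2203
Sum = 0.392 bits.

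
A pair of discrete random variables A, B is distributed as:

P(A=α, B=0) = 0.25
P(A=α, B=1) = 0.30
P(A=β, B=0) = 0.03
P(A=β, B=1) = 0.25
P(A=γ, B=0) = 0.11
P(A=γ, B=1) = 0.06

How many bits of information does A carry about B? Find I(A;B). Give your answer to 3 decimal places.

0.121 bits

Marginals: p(A) = (0.5500, 0.2800, 0.1700), p(B) = (0.3900, 0.6100).
I(A;B) = H(A) + H(B) − H(A,B).
H(A) = 1.4232, H(B) = 0.9648, H(A,B) = 2.2667.
I(A;B) = 1.4232 + 0.9648 − 2.2667 = 0.121 bits.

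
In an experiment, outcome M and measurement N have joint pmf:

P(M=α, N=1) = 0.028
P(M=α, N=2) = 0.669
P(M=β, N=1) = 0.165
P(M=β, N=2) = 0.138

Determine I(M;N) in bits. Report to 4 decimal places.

0.2370 bits

Marginals: p(M) = (0.6970, 0.3030), p(N) = (0.1930, 0.8070).
I(M;N) = Σ p(x,y)·log₂[p(x,y)/(p(x)p(y))].
  (α,1): 0.028·log₂(0.2081) = -0.06340
  (α,2): 0.669·log₂(1.1894) = 0.16739
  (β,1): 0.165·log₂(2.8215) = 0.24692
  (β,2): 0.138·log₂(0.5644) = -0.11389
Sum = 0.2370 bits.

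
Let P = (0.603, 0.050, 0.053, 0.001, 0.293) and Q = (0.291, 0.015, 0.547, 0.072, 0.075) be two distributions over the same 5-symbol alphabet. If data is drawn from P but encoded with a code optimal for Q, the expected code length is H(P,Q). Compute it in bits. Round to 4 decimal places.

H(P,Q) = −Σ p·log₂ q.
  −0.603·log₂(0.291) = 1.07389
  −0.050·log₂(0.015) = 0.30294
  −0.053·log₂(0.547) = 0.04613
  −0.001·log₂(0.072) = 0.00380
  −0.293·log₂(0.075) = 1.09493
H(P,Q) = 2.5217 bits.

2.5217 bits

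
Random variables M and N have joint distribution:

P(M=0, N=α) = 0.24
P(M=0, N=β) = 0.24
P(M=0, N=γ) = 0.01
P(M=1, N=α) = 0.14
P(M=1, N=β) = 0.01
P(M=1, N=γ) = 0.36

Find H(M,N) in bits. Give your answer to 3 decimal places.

H(M,N) = −Σ p(x,y)·log₂ p(x,y) over all 6 cells.
  cell (0,α): −0.24·log₂0.24 = 0.4941
  cell (0,β): −0.24·log₂0.24 = 0.4941
  cell (0,γ): −0.01·log₂0.01 = 0.0664
  cell (1,α): −0.14·log₂0.14 = 0.3971
  cell (1,β): −0.01·log₂0.01 = 0.0664
  cell (1,γ): −0.36·log₂0.36 = 0.5306
Sum = 2.049 bits.

2.049 bits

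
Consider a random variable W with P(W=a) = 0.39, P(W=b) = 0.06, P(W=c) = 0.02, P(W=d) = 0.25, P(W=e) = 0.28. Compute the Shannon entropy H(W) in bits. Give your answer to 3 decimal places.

1.900 bits

H(W) = −Σ p·log₂ p.
  −(0.39)·log₂(0.39) = 0.5298
  −(0.06)·log₂(0.06) = 0.2435
  −(0.02)·log₂(0.02) = 0.1129
  −(0.25)·log₂(0.25) = 0.5000
  −(0.28)·log₂(0.28) = 0.5142
Sum: 0.5298 + 0.2435 + 0.1129 + 0.5000 + 0.5142 = 1.900 bits.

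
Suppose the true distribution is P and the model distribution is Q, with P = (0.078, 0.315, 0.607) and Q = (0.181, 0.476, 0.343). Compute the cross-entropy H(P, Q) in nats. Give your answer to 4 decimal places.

H(P,Q) = −Σ p·ln q.
  −0.078·ln(0.181) = 0.13332
  −0.315·ln(0.476) = 0.23384
  −0.607·ln(0.343) = 0.64951
H(P,Q) = 1.0167 nats.

1.0167 nats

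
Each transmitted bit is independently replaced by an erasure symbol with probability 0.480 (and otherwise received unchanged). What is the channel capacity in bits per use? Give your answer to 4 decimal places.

Binary erasure channel: capacity C = 1 − ε.
C = 1 − 0.480 = 0.5200 bits per channel use.

0.5200 bits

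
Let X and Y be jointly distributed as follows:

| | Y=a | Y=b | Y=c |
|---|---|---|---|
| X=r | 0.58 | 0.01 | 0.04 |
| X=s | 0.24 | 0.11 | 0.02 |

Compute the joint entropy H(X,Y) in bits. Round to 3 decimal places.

H(X,Y) = −Σ p(x,y)·log₂ p(x,y) over all 6 cells.
  cell (r,a): −0.58·log₂0.58 = 0.4558
  cell (r,b): −0.01·log₂0.01 = 0.0664
  cell (r,c): −0.04·log₂0.04 = 0.1858
  cell (s,a): −0.24·log₂0.24 = 0.4941
  cell (s,b): −0.11·log₂0.11 = 0.3503
  cell (s,c): −0.02·log₂0.02 = 0.1129
Sum = 1.665 bits.

1.665 bits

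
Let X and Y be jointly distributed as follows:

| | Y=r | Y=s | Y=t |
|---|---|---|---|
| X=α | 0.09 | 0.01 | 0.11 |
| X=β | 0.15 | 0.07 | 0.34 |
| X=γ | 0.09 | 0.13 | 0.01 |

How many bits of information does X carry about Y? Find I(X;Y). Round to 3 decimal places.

0.246 bits

Marginals: p(X) = (0.2100, 0.5600, 0.2300), p(Y) = (0.3300, 0.2100, 0.4600).
I(X;Y) = H(X) + H(Y) − H(X,Y).
H(X) = 1.4289, H(Y) = 1.5160, H(X,Y) = 2.6994.
I(X;Y) = 1.4289 + 1.5160 − 2.6994 = 0.246 bits.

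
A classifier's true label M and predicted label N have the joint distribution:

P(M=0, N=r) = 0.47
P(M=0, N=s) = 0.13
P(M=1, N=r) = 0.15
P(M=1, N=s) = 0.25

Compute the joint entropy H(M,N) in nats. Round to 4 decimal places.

H(M,N) = −Σ p(x,y)·ln p(x,y) over all 4 cells.
  cell (0,r): −0.47·ln0.47 = 0.35486
  cell (0,s): −0.13·ln0.13 = 0.26523
  cell (1,r): −0.15·ln0.15 = 0.28457
  cell (1,s): −0.25·ln0.25 = 0.34657
Sum = 1.2512 nats.

1.2512 nats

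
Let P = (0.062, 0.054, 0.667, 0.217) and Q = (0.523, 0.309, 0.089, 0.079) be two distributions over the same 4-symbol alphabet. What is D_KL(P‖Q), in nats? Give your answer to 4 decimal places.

D(P‖Q) = Σ p·ln(p/q).
  0.062·ln(0.062/0.523) = -0.13221
  0.054·ln(0.054/0.309) = -0.09420
  0.667·ln(0.667/0.089) = 1.34344
  0.217·ln(0.217/0.079) = 0.21927
D(P‖Q) = 1.3363 nats.

1.3363 nats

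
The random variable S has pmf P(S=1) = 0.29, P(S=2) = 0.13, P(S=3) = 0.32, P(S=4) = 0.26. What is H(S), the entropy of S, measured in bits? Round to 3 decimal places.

1.932 bits

H(S) = −Σ p·log₂ p.
  −(0.29)·log₂(0.29) = 0.5179
  −(0.13)·log₂(0.13) = 0.3826
  −(0.32)·log₂(0.32) = 0.5260
  −(0.26)·log₂(0.26) = 0.5053
Sum: 0.5179 + 0.3826 + 0.5260 + 0.5053 = 1.932 bits.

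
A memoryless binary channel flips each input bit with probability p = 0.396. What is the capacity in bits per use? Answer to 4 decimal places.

0.0314 bits

Binary symmetric channel: C = 1 − h₂(ε) where h₂ is the binary entropy function.
h₂(0.396) = −0.396·log₂0.396 − 0.604·log₂0.604 = 0.9686.
C = 1 − 0.9686 = 0.0314 bits per channel use.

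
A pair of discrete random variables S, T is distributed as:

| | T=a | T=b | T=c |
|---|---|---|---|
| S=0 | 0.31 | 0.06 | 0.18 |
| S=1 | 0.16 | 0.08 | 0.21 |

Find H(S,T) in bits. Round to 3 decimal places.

H(S,T) = −Σ p(x,y)·log₂ p(x,y) over all 6 cells.
  cell (0,a): −0.31·log₂0.31 = 0.5238
  cell (0,b): −0.06·log₂0.06 = 0.2435
  cell (0,c): −0.18·log₂0.18 = 0.4453
  cell (1,a): −0.16·log₂0.16 = 0.4230
  cell (1,b): −0.08·log₂0.08 = 0.2915
  cell (1,c): −0.21·log₂0.21 = 0.4728
Sum = 2.400 bits.

2.400 bits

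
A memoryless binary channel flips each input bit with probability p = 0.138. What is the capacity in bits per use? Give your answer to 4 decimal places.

0.4210 bits

Binary symmetric channel: C = 1 − h₂(ε) where h₂ is the binary entropy function.
h₂(0.138) = −0.138·log₂0.138 − 0.862·log₂0.862 = 0.5790.
C = 1 − 0.5790 = 0.4210 bits per channel use.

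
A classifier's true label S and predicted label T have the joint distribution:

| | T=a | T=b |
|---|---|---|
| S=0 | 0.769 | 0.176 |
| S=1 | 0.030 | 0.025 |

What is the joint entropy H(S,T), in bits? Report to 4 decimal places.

1.0173 bits

H(S,T) = −Σ p(x,y)·log₂ p(x,y) over all 4 cells.
  cell (0,a): −0.769·log₂0.769 = 0.29141
  cell (0,b): −0.176·log₂0.176 = 0.44112
  cell (1,a): −0.030·log₂0.030 = 0.15177
  cell (1,b): −0.025·log₂0.025 = 0.13305
Sum = 1.0173 bits.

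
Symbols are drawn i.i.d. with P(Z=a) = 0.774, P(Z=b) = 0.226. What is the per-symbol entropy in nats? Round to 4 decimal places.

0.5344 nats

H(Z) = −Σ p·ln p.
  −(0.774)·ln(0.774) = 0.19829
  −(0.226)·ln(0.226) = 0.33611
Sum: 0.19829 + 0.33611 = 0.5344 nats.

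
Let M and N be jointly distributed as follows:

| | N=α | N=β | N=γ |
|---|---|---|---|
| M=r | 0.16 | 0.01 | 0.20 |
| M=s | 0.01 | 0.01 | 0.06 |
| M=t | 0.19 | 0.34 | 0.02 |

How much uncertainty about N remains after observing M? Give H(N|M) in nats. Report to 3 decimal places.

Marginals: p(M) = (0.3700, 0.0800, 0.5500), p(N) = (0.3600, 0.3600, 0.2800).
H(N|M) = Σ p(M) · H(N|M=·).
  M=r: p=0.3700, H(N|M=r) = 0.7926
  M=s: p=0.0800, H(N|M=s) = 0.7356
  M=t: p=0.5500, H(N|M=t) = 0.7850
Weighted sum = 0.784 nats.

0.784 nats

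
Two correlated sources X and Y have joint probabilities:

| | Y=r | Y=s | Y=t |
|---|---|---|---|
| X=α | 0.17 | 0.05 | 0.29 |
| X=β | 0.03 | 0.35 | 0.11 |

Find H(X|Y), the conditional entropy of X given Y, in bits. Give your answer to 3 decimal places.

Chain rule: H(X|Y) = H(X,Y) − H(Y).
Marginals: p(X) = (0.5100, 0.4900), p(Y) = (0.2000, 0.4000, 0.4000).
H(X,Y) = 2.2007 bits; H(Y) = 1.5219 bits.
H(X|Y) = 2.2007 − 1.5219 = 0.679 bits.

0.679 bits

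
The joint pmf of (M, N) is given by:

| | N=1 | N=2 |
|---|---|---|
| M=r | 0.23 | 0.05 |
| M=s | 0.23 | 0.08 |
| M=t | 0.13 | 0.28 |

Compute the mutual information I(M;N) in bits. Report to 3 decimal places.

Marginals: p(M) = (0.2800, 0.3100, 0.4100), p(N) = (0.5900, 0.4100).
I(M;N) = Σ p(x,y)·log₂[p(x,y)/(p(x)p(y))].
  (r,1): 0.23·log₂(1.3923) = 0.1098
  (r,2): 0.05·log₂(0.4355) = -0.0600
  (s,1): 0.23·log₂(1.2575) = 0.0760
  (s,2): 0.08·log₂(0.6294) = -0.0534
  (t,1): 0.13·log₂(0.5374) = -0.1165
  (t,2): 0.28·log₂(1.6657) = 0.2061
Sum = 0.162 bits.

0.162 bits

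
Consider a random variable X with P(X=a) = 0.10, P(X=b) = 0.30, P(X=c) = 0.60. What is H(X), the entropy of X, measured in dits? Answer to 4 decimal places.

H(X) = −Σ p·log₁₀ p.
  −(0.10)·log₁₀(0.10) = 0.10000
  −(0.30)·log₁₀(0.30) = 0.15686
  −(0.60)·log₁₀(0.60) = 0.13311
Sum: 0.10000 + 0.15686 + 0.13311 = 0.3900 dits.

0.3900 dits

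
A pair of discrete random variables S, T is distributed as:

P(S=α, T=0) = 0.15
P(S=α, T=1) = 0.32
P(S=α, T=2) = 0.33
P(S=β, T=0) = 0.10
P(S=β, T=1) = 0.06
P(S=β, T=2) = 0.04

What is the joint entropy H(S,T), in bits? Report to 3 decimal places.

H(S,T) = −Σ p(x,y)·log₂ p(x,y) over all 6 cells.
  cell (α,0): −0.15·log₂0.15 = 0.4105
  cell (α,1): −0.32·log₂0.32 = 0.5260
  cell (α,2): −0.33·log₂0.33 = 0.5278
  cell (β,0): −0.10·log₂0.10 = 0.3322
  cell (β,1): −0.06·log₂0.06 = 0.2435
  cell (β,2): −0.04·log₂0.04 = 0.1858
Sum = 2.226 bits.

2.226 bits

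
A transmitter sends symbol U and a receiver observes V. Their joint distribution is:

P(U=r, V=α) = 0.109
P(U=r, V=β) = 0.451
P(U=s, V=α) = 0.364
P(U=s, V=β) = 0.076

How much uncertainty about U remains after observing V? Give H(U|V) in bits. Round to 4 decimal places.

Chain rule: H(U|V) = H(U,V) − H(V).
Marginals: p(U) = (0.5600, 0.4400), p(V) = (0.4730, 0.5270).
H(U,V) = 1.6799 bits; H(V) = 0.9979 bits.
H(U|V) = 1.6799 − 0.9979 = 0.6820 bits.

0.6820 bits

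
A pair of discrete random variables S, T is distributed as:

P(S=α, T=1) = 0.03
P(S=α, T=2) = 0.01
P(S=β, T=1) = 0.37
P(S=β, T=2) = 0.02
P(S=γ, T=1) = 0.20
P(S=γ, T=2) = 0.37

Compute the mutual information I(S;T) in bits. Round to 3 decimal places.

Marginals: p(S) = (0.0400, 0.3900, 0.5700), p(T) = (0.6000, 0.4000).
I(S;T) = H(S) + H(T) − H(S,T).
H(S) = 1.1778, H(T) = 0.9710, H(S,T) = 1.8569.
I(S;T) = 1.1778 + 0.9710 − 1.8569 = 0.292 bits.

0.292 bits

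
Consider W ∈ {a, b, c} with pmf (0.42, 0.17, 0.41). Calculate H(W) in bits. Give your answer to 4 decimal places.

1.4876 bits

H(W) = −Σ p·log₂ p.
  −(0.42)·log₂(0.42) = 0.52565
  −(0.17)·log₂(0.17) = 0.43459
  −(0.41)·log₂(0.41) = 0.52738
Sum: 0.52565 + 0.43459 + 0.52738 = 1.4876 bits.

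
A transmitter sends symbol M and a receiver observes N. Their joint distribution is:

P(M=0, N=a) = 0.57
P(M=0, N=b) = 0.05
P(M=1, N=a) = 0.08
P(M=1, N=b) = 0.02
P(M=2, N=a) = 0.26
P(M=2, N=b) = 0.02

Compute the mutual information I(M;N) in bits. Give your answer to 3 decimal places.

Marginals: p(M) = (0.6200, 0.1000, 0.2800), p(N) = (0.9100, 0.0900).
I(M;N) = H(M) + H(N) − H(M,N).
H(M) = 1.2740, H(N) = 0.4365, H(M,N) = 1.7009.
I(M;N) = 1.2740 + 0.4365 − 1.7009 = 0.010 bits.

0.010 bits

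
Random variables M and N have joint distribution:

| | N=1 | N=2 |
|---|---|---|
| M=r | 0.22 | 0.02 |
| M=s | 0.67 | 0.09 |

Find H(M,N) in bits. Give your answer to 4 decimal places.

1.2932 bits

H(M,N) = −Σ p(x,y)·log₂ p(x,y) over all 4 cells.
  cell (r,1): −0.22·log₂0.22 = 0.48057
  cell (r,2): −0.02·log₂0.02 = 0.11288
  cell (s,1): −0.67·log₂0.67 = 0.38710
  cell (s,2): −0.09·log₂0.09 = 0.31265
Sum = 1.2932 bits.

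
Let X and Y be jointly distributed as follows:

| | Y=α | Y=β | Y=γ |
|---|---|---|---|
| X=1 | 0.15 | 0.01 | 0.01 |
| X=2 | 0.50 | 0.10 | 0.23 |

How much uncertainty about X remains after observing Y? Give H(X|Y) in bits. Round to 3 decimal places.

0.615 bits

Marginals: p(X) = (0.1700, 0.8300), p(Y) = (0.6500, 0.1100, 0.2400).
H(X|Y) = Σ p(Y) · H(X|Y=·).
  Y=α: p=0.6500, H(X|Y=α) = 0.7793
  Y=β: p=0.1100, H(X|Y=β) = 0.4395
  Y=γ: p=0.2400, H(X|Y=γ) = 0.2499
Weighted sum = 0.615 bits.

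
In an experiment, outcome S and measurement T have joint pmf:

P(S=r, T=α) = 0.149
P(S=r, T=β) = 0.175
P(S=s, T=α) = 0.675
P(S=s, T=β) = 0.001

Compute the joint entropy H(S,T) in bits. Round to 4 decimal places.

1.2420 bits

H(S,T) = −Σ p(x,y)·log₂ p(x,y) over all 4 cells.
  cell (r,α): −0.149·log₂0.149 = 0.40925
  cell (r,β): −0.175·log₂0.175 = 0.44005
  cell (s,α): −0.675·log₂0.675 = 0.38275
  cell (s,β): −0.001·log₂0.001 = 0.00997
Sum = 1.2420 bits.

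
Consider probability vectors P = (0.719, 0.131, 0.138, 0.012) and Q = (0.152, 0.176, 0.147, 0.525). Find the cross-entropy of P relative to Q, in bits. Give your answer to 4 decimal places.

2.6753 bits

H(P,Q) = −Σ p·log₂ q.
  −0.719·log₂(0.152) = 1.95414
  −0.131·log₂(0.176) = 0.32833
  −0.138·log₂(0.147) = 0.38172
  −0.012·log₂(0.525) = 0.01116
H(P,Q) = 2.6753 bits.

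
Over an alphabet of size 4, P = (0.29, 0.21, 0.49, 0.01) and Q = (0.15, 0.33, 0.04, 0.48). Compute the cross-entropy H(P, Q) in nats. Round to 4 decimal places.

2.3676 nats

H(P,Q) = −Σ p·ln q.
  −0.29·ln(0.15) = 0.55016
  −0.21·ln(0.33) = 0.23282
  −0.49·ln(0.04) = 1.57725
  −0.01·ln(0.48) = 0.00734
H(P,Q) = 2.3676 nats.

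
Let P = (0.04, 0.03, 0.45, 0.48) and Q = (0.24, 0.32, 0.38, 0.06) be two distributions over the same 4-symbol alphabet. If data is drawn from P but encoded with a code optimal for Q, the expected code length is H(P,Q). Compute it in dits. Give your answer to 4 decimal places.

H(P,Q) = −Σ p·log₁₀ q.
  −0.04·log₁₀(0.24) = 0.02479
  −0.03·log₁₀(0.32) = 0.01485
  −0.45·log₁₀(0.38) = 0.18910
  −0.48·log₁₀(0.06) = 0.58649
H(P,Q) = 0.8152 dits.

0.8152 dits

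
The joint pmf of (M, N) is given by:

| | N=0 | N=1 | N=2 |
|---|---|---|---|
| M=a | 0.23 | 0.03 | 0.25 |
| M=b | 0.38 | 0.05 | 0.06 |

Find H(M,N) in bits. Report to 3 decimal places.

H(M,N) = −Σ p(x,y)·log₂ p(x,y) over all 6 cells.
  cell (a,0): −0.23·log₂0.23 = 0.4877
  cell (a,1): −0.03·log₂0.03 = 0.1518
  cell (a,2): −0.25·log₂0.25 = 0.5000
  cell (b,0): −0.38·log₂0.38 = 0.5305
  cell (b,1): −0.05·log₂0.05 = 0.2161
  cell (b,2): −0.06·log₂0.06 = 0.2435
Sum = 2.130 bits.

2.130 bits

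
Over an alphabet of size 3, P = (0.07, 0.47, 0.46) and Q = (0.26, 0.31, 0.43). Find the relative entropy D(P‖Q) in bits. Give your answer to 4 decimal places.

D(P‖Q) = Σ p·log₂(p/q).
  0.07·log₂(0.07/0.26) = -0.13252
  0.47·log₂(0.47/0.31) = 0.28218
  0.46·log₂(0.46/0.43) = 0.04476
D(P‖Q) = 0.1944 bits.

0.1944 bits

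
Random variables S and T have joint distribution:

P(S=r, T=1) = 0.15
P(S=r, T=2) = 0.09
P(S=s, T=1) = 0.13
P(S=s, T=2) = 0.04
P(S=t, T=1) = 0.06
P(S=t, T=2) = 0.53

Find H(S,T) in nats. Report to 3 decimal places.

H(S,T) = −Σ p(x,y)·ln p(x,y) over all 6 cells.
  cell (r,1): −0.15·ln0.15 = 0.2846
  cell (r,2): −0.09·ln0.09 = 0.2167
  cell (s,1): −0.13·ln0.13 = 0.2652
  cell (s,2): −0.04·ln0.04 = 0.1288
  cell (t,1): −0.06·ln0.06 = 0.1688
  cell (t,2): −0.53·ln0.53 = 0.3365
Sum = 1.401 nats.

1.401 nats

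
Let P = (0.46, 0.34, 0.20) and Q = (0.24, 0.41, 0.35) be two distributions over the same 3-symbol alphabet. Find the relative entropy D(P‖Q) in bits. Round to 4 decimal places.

0.1785 bits

D(P‖Q) = Σ p·log₂(p/q).
  0.46·log₂(0.46/0.24) = 0.43176
  0.34·log₂(0.34/0.41) = -0.09183
  0.20·log₂(0.20/0.35) = -0.16147
D(P‖Q) = 0.1785 bits.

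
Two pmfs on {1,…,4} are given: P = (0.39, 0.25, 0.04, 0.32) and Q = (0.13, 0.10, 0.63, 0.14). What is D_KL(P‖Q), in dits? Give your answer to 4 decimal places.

D(P‖Q) = Σ p·log₁₀(p/q).
  0.39·log₁₀(0.39/0.13) = 0.18608
  0.25·log₁₀(0.25/0.10) = 0.09949
  0.04·log₁₀(0.04/0.63) = -0.04789
  0.32·log₁₀(0.32/0.14) = 0.11489
D(P‖Q) = 0.3526 dits.

0.3526 dits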